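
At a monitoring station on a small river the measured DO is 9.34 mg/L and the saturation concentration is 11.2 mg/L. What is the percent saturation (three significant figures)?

83.4 % saturation

% saturation = C/C_s × 100 = 9.34/11.2 × 100 = 83.4 %.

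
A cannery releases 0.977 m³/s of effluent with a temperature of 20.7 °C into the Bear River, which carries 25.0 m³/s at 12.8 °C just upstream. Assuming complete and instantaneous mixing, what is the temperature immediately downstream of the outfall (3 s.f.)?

13.1 °C

Flow-weighted mixing: C = (Q_r C_r + Q_w C_w)/(Q_r + Q_w)
= (25.0×12.8 + 0.977×20.7)/(25.0 + 0.977) = 340.2/25.98 = 13.10 °C.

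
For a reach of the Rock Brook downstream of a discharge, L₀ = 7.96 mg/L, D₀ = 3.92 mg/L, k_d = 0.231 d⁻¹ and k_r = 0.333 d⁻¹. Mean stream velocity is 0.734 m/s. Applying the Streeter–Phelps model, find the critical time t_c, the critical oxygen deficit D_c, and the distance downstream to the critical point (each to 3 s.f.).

With k_r/k_d = 1.442 and 1 − D₀(k_r−k_d)/(k_d L₀) = 0.7825,
t_c = ln(1.442 × 0.7825) / (0.333 − 0.231) = ln(1.128) / 0.1020 = 0.1205/0.1020 = 1.182 d.
D_c = (k_d/k_r) L₀ e^(−k_d t_c) = (0.231/0.333) × 7.96 × e^(−0.231×1.182) = 0.6937 × 7.96 × 0.7611 = 4.203 mg/L.
x_c = v t_c = 0.734 m/s × 1.182 d × 86400 s/d = 74940 m ≈ 74.9 km.

t_c ≈ 1.18 d; D_c ≈ 4.20 mg/L; x_c ≈ 74.9 km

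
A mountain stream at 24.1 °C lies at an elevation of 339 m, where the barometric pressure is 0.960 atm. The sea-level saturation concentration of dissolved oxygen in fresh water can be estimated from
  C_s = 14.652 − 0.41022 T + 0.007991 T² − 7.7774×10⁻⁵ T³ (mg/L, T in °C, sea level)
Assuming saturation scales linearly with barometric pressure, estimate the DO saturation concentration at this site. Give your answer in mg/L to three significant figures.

At sea level: C_s = 14.652 − 0.41022×24.1 + 0.007991×24.1² − 7.7774×10⁻⁵×24.1³ = 8.318 mg/L.
Pressure correction: C_s' = 8.318 × 0.960 = 7.986 mg/L.

C_s ≈ 7.99 mg/L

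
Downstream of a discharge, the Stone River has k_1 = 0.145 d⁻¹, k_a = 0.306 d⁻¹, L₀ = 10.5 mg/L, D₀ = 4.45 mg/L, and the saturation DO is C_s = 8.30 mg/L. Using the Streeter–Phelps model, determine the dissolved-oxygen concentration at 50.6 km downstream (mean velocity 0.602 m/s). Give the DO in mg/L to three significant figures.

Travel time t = x/v = 50.6 km / (0.602 m/s) = 50600 m / 0.602 m/s = 84050 s = 0.9728 d.
k_1 L₀/(k_a−k_1) = 0.145×10.5/(0.306−0.145) = 1.522/0.1610 = 9.457 mg/L.
e^(−k_1 t) = e^(−0.145×0.9728) = 0.8684; e^(−k_a t) = e^(−0.306×0.9728) = 0.7425.
D = 9.457 × (0.8684 − 0.7425) + 4.45 × 0.7425 = 1.191 + 3.304 = 4.495 mg/L.
DO = C_s − D = 8.30 − 4.495 = 3.805 mg/L.

DO ≈ 3.81 mg/L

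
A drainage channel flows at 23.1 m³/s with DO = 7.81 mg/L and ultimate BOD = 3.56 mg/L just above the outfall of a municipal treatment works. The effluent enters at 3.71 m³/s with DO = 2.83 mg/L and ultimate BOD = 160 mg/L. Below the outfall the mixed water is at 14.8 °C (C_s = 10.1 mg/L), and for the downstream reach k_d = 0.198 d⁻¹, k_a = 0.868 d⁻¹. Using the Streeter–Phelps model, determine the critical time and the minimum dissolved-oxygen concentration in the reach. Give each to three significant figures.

t_c ≈ 1.44 d; minimum DO ≈ 5.78 mg/L

Mixed DO = (23.1×7.81 + 3.71×2.83)/(23.1+3.71) = 190.9/26.81 = 7.121 mg/L.
Mixed L₀ = (23.1×3.56 + 3.71×160)/(26.81) = 675.8/26.81 = 25.21 mg/L.
Initial deficit D₀ = C_s − DO₀ = 10.1 − 7.121 = 2.979 mg/L.
t_c = (1/0.6700) ln[(0.868/0.198)(1 − 2.979×0.6700/(0.198×25.21))] = 1.493 × ln(2.631) = 1.444 d.
D_c = (0.198/0.868) × 25.21 × e^(−0.198×1.444) = 0.2281 × 25.21 × 0.7514 = 4.321 mg/L.
Minimum DO = 10.1 − 4.321 = 5.779 mg/L.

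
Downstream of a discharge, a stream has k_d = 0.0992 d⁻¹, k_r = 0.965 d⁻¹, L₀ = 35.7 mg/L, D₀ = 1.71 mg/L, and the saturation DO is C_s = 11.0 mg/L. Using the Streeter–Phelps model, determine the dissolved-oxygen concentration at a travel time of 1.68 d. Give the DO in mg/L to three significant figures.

DO ≈ 8.01 mg/L

k_d L₀/(k_r−k_d) = 0.0992×35.7/(0.965−0.0992) = 3.541/0.8658 = 4.090 mg/L.
e^(−k_d t) = e^(−0.0992×1.680) = 0.8465; e^(−k_r t) = e^(−0.965×1.680) = 0.1977.
D = 4.090 × (0.8465 − 0.1977) + 1.71 × 0.1977 = 2.654 + 0.3380 = 2.992 mg/L.
DO = C_s − D = 11.0 − 2.992 = 8.008 mg/L.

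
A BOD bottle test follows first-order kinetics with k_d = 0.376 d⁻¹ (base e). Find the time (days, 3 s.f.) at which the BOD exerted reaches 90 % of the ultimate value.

y/L₀ = 1 − e^(−k_d t) = 0.90 ⇒ e^(−k_d t) = 0.100
t = −ln(0.100) / 0.376 = 2.303 / 0.376 = 6.124 d.

t ≈ 6.12 d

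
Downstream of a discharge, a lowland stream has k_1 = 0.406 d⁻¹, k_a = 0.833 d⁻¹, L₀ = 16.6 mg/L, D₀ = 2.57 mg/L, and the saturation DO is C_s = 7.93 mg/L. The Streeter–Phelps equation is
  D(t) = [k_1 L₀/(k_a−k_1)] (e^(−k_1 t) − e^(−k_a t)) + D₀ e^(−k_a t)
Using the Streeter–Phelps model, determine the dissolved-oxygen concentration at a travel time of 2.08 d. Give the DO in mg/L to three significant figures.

DO ≈ 3.48 mg/L

k_1 L₀/(k_a−k_1) = 0.406×16.6/(0.833−0.406) = 6.740/0.4270 = 15.78 mg/L.
e^(−k_1 t) = e^(−0.406×2.080) = 0.4298; e^(−k_a t) = e^(−0.833×2.080) = 0.1768.
D = 15.78 × (0.4298 − 0.1768) + 2.57 × 0.1768 = 3.993 + 0.4544 = 4.447 mg/L.
DO = C_s − D = 7.93 − 4.447 = 3.483 mg/L.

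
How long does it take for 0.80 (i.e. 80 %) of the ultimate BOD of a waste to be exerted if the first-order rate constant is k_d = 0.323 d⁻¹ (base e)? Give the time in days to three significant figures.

t ≈ 4.98 d

y/L₀ = 1 − e^(−k_d t) = 0.80 ⇒ e^(−k_d t) = 0.200
t = −ln(0.200) / 0.323 = 1.609 / 0.323 = 4.983 d.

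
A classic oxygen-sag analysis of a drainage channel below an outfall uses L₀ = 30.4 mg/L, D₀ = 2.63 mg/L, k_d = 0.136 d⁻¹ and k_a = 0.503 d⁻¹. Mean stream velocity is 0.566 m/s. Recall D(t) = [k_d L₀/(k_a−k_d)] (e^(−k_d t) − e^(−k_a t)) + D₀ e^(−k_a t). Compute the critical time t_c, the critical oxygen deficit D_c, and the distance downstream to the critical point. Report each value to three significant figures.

At the critical point dD/dt = 0, so k_d L₀ e^(−k_d t) = k_a D. Substituting D(t) from the Streeter–Phelps equation and solving for t gives
t_c = ln[(k_a/k_d)(1 − D₀(k_a−k_d)/(k_d L₀))] / (k_a−k_d).
Here k_a−k_d = 0.3670 d⁻¹ and 1 − D₀(k_a−k_d)/(k_d L₀) = 1 − 2.63×0.3670/(0.136×30.4) = 0.7665, so
t_c = ln(3.699 × 0.7665) / 0.3670 = 1.042 / 0.3670 = 2.839 d.
L(t_c) = L₀ e^(−k_d t_c) = 30.4 × 0.6797 = 20.66 mg/L, and at the critical point k_a D_c = k_d L, so D_c = (0.136/0.503) × 20.66 = 5.586 mg/L.
x_c = v t_c = 0.566 m/s × 2.839 d × 86400 s/d = 138900 m ≈ 139 km.

t_c ≈ 2.84 d; D_c ≈ 5.59 mg/L; x_c ≈ 139 km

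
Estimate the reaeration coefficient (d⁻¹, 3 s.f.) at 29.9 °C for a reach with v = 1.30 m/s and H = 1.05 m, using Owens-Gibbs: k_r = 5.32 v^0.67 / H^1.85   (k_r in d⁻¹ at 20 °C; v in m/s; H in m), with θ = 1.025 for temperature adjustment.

k_r(20) = 5.32 × 1.30^0.67 / 1.05^1.85 = 5.32 × 1.192 / 1.094 = 5.795 d⁻¹.
k_r(29.9) = 5.795 × 1.025^(29.9−20) = 5.795 × 1.277 = 7.400 d⁻¹.

k_r ≈ 7.40 d⁻¹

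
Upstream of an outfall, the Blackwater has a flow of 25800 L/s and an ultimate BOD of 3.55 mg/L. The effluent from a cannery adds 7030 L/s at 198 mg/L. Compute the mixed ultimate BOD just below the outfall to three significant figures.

Flow-weighted mixing: C = (Q_r C_r + Q_w C_w)/(Q_r + Q_w)
= (25800×3.55 + 7030×198)/(25800 + 7030) = 1.484×10^6/32830 = 45.19 mg/L.

45.2 mg/L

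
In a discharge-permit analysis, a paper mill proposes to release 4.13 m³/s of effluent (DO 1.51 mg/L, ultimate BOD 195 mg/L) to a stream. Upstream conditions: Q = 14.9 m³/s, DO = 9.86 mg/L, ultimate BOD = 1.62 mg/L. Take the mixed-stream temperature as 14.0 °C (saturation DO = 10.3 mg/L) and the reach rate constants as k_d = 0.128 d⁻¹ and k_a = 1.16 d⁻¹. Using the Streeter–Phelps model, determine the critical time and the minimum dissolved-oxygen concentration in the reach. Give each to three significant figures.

t_c ≈ 1.61 d; minimum DO ≈ 6.39 mg/L

Mixed DO = (14.9×9.86 + 4.13×1.51)/(14.9+4.13) = 153.2/19.03 = 8.048 mg/L.
Mixed L₀ = (14.9×1.62 + 4.13×195)/(19.03) = 829.5/19.03 = 43.59 mg/L.
Initial deficit D₀ = C_s − DO₀ = 10.3 − 8.048 = 2.252 mg/L.
t_c = (1/1.032) ln[(1.16/0.128)(1 − 2.252×1.032/(0.128×43.59))] = 0.9690 × ln(5.287) = 1.614 d.
D_c = (0.128/1.16) × 43.59 × e^(−0.128×1.614) = 0.1103 × 43.59 × 0.8134 = 3.912 mg/L.
Minimum DO = 10.3 − 3.912 = 6.388 mg/L.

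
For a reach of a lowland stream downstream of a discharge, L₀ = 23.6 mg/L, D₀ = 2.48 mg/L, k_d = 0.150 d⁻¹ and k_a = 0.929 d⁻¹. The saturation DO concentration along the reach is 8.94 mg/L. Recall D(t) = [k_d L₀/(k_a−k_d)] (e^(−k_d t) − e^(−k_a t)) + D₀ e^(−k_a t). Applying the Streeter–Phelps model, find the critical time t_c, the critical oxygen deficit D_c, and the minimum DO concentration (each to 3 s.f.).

t_c ≈ 1.33 d; D_c ≈ 3.12 mg/L; min DO ≈ 5.82 mg/L

At the critical point dD/dt = 0, so k_d L₀ e^(−k_d t) = k_a D. Substituting D(t) from the Streeter–Phelps equation and solving for t gives
t_c = ln[(k_a/k_d)(1 − D₀(k_a−k_d)/(k_d L₀))] / (k_a−k_d).
Here k_a−k_d = 0.7790 d⁻¹ and 1 − D₀(k_a−k_d)/(k_d L₀) = 1 − 2.48×0.7790/(0.150×23.6) = 0.4543, so
t_c = ln(6.193 × 0.4543) / 0.7790 = 1.034 / 0.7790 = 1.328 d.
D_c = (k_d/k_a) L₀ e^(−k_d t_c) = (0.150/0.929) × 23.6 × e^(−0.150×1.328) = 0.1615 × 23.6 × 0.8194 = 3.122 mg/L.
Minimum DO = C_s − D_c = 8.94 − 3.122 = 5.818 mg/L.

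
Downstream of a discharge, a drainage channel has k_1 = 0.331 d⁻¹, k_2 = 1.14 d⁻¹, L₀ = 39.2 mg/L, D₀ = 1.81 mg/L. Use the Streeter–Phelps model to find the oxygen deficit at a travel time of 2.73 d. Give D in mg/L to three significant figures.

k_1 L₀/(k_2−k_1) = 0.331×39.2/(1.14−0.331) = 12.98/0.8090 = 16.04 mg/L.
e^(−k_1 t) = e^(−0.331×2.730) = 0.4051; e^(−k_2 t) = e^(−1.14×2.730) = 0.04450.
D = 16.04 × (0.4051 − 0.04450) + 1.81 × 0.04450 = 5.783 + 0.08055 = 5.864 mg/L.

D ≈ 5.86 mg/L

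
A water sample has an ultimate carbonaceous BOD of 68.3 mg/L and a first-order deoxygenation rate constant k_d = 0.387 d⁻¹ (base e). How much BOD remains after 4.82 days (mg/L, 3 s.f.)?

L_t = L₀ e^(−k_d t) = 68.3 × e^(−0.387×4.82) = 68.3 × 0.1548 = 10.58 mg/L.

L ≈ 10.6 mg/L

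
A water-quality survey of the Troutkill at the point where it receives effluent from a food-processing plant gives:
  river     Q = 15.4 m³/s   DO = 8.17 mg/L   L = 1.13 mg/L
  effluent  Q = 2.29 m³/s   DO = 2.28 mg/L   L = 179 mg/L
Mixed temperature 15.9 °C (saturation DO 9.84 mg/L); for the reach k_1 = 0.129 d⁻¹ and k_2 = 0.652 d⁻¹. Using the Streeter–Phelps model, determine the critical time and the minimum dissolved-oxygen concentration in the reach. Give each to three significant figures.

t_c ≈ 2.09 d; minimum DO ≈ 6.19 mg/L

Mixed DO = (15.4×8.17 + 2.29×2.28)/(15.4+2.29) = 131.0/17.69 = 7.408 mg/L.
Mixed L₀ = (15.4×1.13 + 2.29×179)/(17.69) = 427.3/17.69 = 24.16 mg/L.
Initial deficit D₀ = C_s − DO₀ = 9.84 − 7.408 = 2.432 mg/L.
t_c = (1/0.5230) ln[(0.652/0.129)(1 − 2.432×0.5230/(0.129×24.16))] = 1.912 × ln(2.991) = 2.095 d.
D_c = (0.129/0.652) × 24.16 × e^(−0.129×2.095) = 0.1979 × 24.16 × 0.7632 = 3.648 mg/L.
Minimum DO = 9.84 − 3.648 = 6.192 mg/L.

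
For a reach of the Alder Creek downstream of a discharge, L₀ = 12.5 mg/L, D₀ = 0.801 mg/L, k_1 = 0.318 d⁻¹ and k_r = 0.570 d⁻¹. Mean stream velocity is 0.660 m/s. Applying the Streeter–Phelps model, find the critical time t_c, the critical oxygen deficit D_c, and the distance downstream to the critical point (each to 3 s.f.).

t_c ≈ 2.11 d; D_c ≈ 3.57 mg/L; x_c ≈ 120 km

t_c = [1/(k_r−k_1)] ln[(k_r/k_1)(1 − D₀(k_r−k_1)/(k_1 L₀))]
= [1/(0.570−0.318)] ln[(0.570/0.318)(1 − 0.801×0.2520/(0.318×12.5))]
= (1/0.2520) ln[1.792 × 0.9492] = 3.968 × ln(1.701) = 3.968 × 0.5315 = 2.109 d.
L(t_c) = L₀ e^(−k_1 t_c) = 12.5 × 0.5114 = 6.392 mg/L, and at the critical point k_r D_c = k_1 L, so D_c = (0.318/0.570) × 6.392 = 3.566 mg/L.
x_c = v t_c = 0.660 m/s × 2.109 d × 86400 s/d = 120300 m ≈ 120 km.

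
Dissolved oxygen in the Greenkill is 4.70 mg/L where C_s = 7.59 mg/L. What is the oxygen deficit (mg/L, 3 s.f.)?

D ≈ 2.89 mg/L

D = C_s − C = 7.59 − 4.70 = 2.89 mg/L.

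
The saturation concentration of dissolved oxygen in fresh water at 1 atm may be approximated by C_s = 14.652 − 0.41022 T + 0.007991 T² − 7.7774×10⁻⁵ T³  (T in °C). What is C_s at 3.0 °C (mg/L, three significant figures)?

C_s = 14.652 − 0.41022×3.0 + 0.007991×3.0² − 7.7774×10⁻⁵×3.0³ = 13.49 mg/L.

C_s ≈ 13.5 mg/L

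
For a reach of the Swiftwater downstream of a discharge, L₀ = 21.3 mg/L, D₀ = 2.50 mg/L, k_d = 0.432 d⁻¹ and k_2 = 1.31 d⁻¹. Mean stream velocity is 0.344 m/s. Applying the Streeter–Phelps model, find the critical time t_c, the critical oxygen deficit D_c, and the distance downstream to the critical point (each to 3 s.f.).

t_c ≈ 0.953 d; D_c ≈ 4.65 mg/L; x_c ≈ 28.3 km

t_c = [1/(k_2−k_d)] ln[(k_2/k_d)(1 − D₀(k_2−k_d)/(k_d L₀))]
= [1/(1.31−0.432)] ln[(1.31/0.432)(1 − 2.50×0.8780/(0.432×21.3))]
= (1/0.8780) ln[3.032 × 0.7615] = 1.139 × ln(2.309) = 1.139 × 0.8368 = 0.9531 d.
D_c = (k_d/k_2) L₀ e^(−k_d t_c) = (0.432/1.31) × 21.3 × e^(−0.432×0.9531) = 0.3298 × 21.3 × 0.6625 = 4.653 mg/L.
x_c = v t_c = 0.344 m/s × 0.9531 d × 86400 s/d = 28330 m ≈ 28.3 km.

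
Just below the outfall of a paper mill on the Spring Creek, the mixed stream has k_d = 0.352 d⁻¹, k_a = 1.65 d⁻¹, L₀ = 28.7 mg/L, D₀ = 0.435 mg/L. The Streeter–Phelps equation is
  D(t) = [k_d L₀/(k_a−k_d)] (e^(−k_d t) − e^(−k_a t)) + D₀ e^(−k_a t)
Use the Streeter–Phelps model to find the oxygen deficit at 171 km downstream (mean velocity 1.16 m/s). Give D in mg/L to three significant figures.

Travel time t = x/v = 171 km / (1.16 m/s) = 171000 m / 1.16 m/s = 147400 s = 1.706 d.
k_d L₀/(k_a−k_d) = 0.352×28.7/(1.65−0.352) = 10.10/1.298 = 7.783 mg/L.
e^(−k_d t) = e^(−0.352×1.706) = 0.5485; e^(−k_a t) = e^(−1.65×1.706) = 0.05989.
D = 7.783 × (0.5485 − 0.05989) + 0.435 × 0.05989 = 3.803 + 0.02605 = 3.829 mg/L.

D ≈ 3.83 mg/L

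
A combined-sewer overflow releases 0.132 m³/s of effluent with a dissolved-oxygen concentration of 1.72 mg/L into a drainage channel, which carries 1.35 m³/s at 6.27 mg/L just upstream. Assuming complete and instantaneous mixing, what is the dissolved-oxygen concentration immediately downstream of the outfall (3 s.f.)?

Flow-weighted mixing: C = (Q_r C_r + Q_w C_w)/(Q_r + Q_w)
= (1.35×6.27 + 0.132×1.72)/(1.35 + 0.132) = 8.692/1.482 = 5.865 mg/L.

5.86 mg/L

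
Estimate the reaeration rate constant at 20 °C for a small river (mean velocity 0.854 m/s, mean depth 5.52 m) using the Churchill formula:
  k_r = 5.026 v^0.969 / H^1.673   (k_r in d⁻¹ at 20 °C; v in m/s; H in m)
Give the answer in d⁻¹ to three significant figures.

k_r ≈ 0.247 d⁻¹

k_r = 5.026 × 0.854^0.969 / 5.52^1.673 = 5.026 × 0.8582 / 17.43 = 0.2475 d⁻¹.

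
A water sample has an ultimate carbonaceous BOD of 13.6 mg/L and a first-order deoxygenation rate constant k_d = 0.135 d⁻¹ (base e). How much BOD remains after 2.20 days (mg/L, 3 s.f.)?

L ≈ 10.1 mg/L

L_t = L₀ e^(−k_d t) = 13.6 × e^(−0.135×2.20) = 13.6 × 0.7430 = 10.11 mg/L.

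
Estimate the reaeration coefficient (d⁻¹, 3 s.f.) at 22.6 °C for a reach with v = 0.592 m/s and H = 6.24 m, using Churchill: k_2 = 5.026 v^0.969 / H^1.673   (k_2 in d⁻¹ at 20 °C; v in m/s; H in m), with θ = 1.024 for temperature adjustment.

k_2(20) = 5.026 × 0.592^0.969 / 6.24^1.673 = 5.026 × 0.6017 / 21.40 = 0.1413 d⁻¹.
k_2(22.6) = 0.1413 × 1.024^(22.6−20) = 0.1413 × 1.064 = 0.1503 d⁻¹.

k_2 ≈ 0.150 d⁻¹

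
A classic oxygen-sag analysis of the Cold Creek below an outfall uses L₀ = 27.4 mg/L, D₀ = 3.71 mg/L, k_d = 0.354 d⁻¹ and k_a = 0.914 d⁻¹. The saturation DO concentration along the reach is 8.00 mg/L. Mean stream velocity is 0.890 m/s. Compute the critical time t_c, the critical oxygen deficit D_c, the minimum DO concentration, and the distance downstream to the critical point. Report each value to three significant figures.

With k_a/k_d = 2.582 and 1 − D₀(k_a−k_d)/(k_d L₀) = 0.7858,
t_c = ln(2.582 × 0.7858) / (0.914 − 0.354) = ln(2.029) / 0.5600 = 0.7075/0.5600 = 1.263 d.
L(t_c) = L₀ e^(−k_d t_c) = 27.4 × 0.6394 = 17.52 mg/L, and at the critical point k_a D_c = k_d L, so D_c = (0.354/0.914) × 17.52 = 6.785 mg/L.
Minimum DO = C_s − D_c = 8.00 − 6.785 = 1.215 mg/L.
x_c = v t_c = 0.890 m/s × 1.263 d × 86400 s/d = 97150 m ≈ 97.1 km.

t_c ≈ 1.26 d; D_c ≈ 6.79 mg/L; min DO ≈ 1.21 mg/L; x_c ≈ 97.1 km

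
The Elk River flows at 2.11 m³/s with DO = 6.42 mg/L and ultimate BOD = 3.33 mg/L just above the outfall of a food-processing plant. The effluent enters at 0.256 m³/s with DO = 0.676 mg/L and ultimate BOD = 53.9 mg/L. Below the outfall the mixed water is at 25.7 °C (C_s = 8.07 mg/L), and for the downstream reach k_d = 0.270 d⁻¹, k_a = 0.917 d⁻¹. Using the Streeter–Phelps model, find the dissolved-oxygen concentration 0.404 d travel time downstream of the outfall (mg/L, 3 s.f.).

DO ≈ 5.74 mg/L

Mixed DO = (2.11×6.42 + 0.256×0.676)/(2.11+0.256) = 13.72/2.366 = 5.799 mg/L.
Mixed L₀ = (2.11×3.33 + 0.256×53.9)/(2.366) = 20.82/2.366 = 8.802 mg/L.
Initial deficit D₀ = C_s − DO₀ = 8.07 − 5.799 = 2.271 mg/L.
D(0.404) = [0.270×8.802/(0.917−0.270)](e^(−0.270×0.404) − e^(−0.917×0.404)) + 2.271 e^(−0.917×0.404)
= 3.673 × (0.8967 − 0.6904) + 2.271 × 0.6904 = 2.326 mg/L.
DO = 8.07 − 2.326 = 5.744 mg/L.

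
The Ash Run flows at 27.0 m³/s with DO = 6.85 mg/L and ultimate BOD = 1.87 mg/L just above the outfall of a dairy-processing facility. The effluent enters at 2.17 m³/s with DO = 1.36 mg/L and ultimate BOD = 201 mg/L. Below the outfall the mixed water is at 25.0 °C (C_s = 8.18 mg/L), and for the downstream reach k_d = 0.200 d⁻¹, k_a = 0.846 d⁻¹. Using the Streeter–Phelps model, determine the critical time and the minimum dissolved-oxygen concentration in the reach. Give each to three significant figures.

Mixed DO = (27.0×6.85 + 2.17×1.36)/(27.0+2.17) = 187.9/29.17 = 6.442 mg/L.
Mixed L₀ = (27.0×1.87 + 2.17×201)/(29.17) = 486.7/29.17 = 16.68 mg/L.
Initial deficit D₀ = C_s − DO₀ = 8.18 − 6.442 = 1.738 mg/L.
t_c = (1/0.6460) ln[(0.846/0.200)(1 − 1.738×0.6460/(0.200×16.68))] = 1.548 × ln(2.806) = 1.597 d.
D_c = (0.200/0.846) × 16.68 × e^(−0.200×1.597) = 0.2364 × 16.68 × 0.7265 = 2.866 mg/L.
Minimum DO = 8.18 − 2.866 = 5.314 mg/L.

t_c ≈ 1.60 d; minimum DO ≈ 5.31 mg/L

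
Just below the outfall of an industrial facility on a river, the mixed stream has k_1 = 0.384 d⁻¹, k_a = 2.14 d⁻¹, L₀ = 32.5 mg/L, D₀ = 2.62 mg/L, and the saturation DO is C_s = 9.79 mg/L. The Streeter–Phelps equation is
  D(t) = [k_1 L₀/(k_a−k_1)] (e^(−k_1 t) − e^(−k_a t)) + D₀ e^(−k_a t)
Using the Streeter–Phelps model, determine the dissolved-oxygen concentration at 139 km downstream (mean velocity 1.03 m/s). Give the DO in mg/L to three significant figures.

Travel time t = x/v = 139 km / (1.03 m/s) = 139000 m / 1.03 m/s = 135000 s = 1.562 d.
k_1 L₀/(k_a−k_1) = 0.384×32.5/(2.14−0.384) = 12.48/1.756 = 7.107 mg/L.
e^(−k_1 t) = e^(−0.384×1.562) = 0.5489; e^(−k_a t) = e^(−2.14×1.562) = 0.03535.
D = 7.107 × (0.5489 − 0.03535) + 2.62 × 0.03535 = 3.650 + 0.09261 = 3.743 mg/L.
DO = C_s − D = 9.79 − 3.743 = 6.047 mg/L.

DO ≈ 6.05 mg/L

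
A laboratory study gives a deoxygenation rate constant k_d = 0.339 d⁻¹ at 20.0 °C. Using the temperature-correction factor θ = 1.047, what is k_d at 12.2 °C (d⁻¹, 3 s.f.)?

k_d ≈ 0.237 d⁻¹

k_d(T₂) = k_d(T₁) · θ^(T₂−T₁) = 0.339 × 1.047^(12.2−20.0)
= 0.339 × 1.047^-7.80 = 0.339 × 0.6989 = 0.2369 d⁻¹.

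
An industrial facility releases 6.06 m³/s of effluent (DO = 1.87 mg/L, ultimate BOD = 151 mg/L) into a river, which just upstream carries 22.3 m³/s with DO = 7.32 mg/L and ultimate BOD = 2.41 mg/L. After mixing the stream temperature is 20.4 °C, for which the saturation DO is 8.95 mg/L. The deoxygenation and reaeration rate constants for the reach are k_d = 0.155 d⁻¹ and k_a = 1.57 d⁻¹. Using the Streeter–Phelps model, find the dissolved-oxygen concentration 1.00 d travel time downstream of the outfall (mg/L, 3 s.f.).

Mixed DO = (22.3×7.32 + 6.06×1.87)/(22.3+6.06) = 174.6/28.36 = 6.155 mg/L.
Mixed L₀ = (22.3×2.41 + 6.06×151)/(28.36) = 968.8/28.36 = 34.16 mg/L.
Initial deficit D₀ = C_s − DO₀ = 8.95 − 6.155 = 2.795 mg/L.
D(1.00) = [0.155×34.16/(1.57−0.155)](e^(−0.155×1.00) − e^(−1.57×1.00)) + 2.795 e^(−1.57×1.00)
= 3.742 × (0.8564 − 0.2080) + 2.795 × 0.2080 = 3.008 mg/L.
DO = 8.95 − 3.008 = 5.942 mg/L.

DO ≈ 5.94 mg/L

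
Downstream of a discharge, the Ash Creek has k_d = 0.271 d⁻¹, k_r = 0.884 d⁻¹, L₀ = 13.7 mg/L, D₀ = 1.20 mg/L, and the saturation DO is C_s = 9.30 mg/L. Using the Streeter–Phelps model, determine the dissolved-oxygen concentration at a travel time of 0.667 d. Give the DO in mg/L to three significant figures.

k_d L₀/(k_r−k_d) = 0.271×13.7/(0.884−0.271) = 3.713/0.6130 = 6.057 mg/L.
e^(−k_d t) = e^(−0.271×0.6670) = 0.8346; e^(−k_r t) = e^(−0.884×0.6670) = 0.5545.
D = 6.057 × (0.8346 − 0.5545) + 1.20 × 0.5545 = 1.696 + 0.6654 = 2.362 mg/L.
DO = C_s − D = 9.30 − 2.362 = 6.938 mg/L.

DO ≈ 6.94 mg/L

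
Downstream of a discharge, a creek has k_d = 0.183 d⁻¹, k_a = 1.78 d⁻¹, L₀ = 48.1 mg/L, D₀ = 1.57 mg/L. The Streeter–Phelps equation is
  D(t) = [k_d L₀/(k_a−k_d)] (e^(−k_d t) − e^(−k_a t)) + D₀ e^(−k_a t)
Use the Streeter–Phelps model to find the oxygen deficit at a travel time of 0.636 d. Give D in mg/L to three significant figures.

D ≈ 3.64 mg/L

k_d L₀/(k_a−k_d) = 0.183×48.1/(1.78−0.183) = 8.802/1.597 = 5.512 mg/L.
e^(−k_d t) = e^(−0.183×0.6360) = 0.8901; e^(−k_a t) = e^(−1.78×0.6360) = 0.3224.
D = 5.512 × (0.8901 − 0.3224) + 1.57 × 0.3224 = 3.129 + 0.5061 = 3.636 mg/L.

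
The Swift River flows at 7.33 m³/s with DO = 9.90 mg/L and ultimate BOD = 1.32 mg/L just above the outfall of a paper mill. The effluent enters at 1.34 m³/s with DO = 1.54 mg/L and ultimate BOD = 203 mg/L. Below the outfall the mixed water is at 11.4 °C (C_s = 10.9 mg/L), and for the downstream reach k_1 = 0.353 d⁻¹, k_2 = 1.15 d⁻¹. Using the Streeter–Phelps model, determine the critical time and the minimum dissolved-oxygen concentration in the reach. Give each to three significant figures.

Mixed DO = (7.33×9.90 + 1.34×1.54)/(7.33+1.34) = 74.63/8.670 = 8.608 mg/L.
Mixed L₀ = (7.33×1.32 + 1.34×203)/(8.670) = 281.7/8.670 = 32.49 mg/L.
Initial deficit D₀ = C_s − DO₀ = 10.9 − 8.608 = 2.292 mg/L.
t_c = (1/0.7970) ln[(1.15/0.353)(1 − 2.292×0.7970/(0.353×32.49))] = 1.255 × ln(2.739) = 1.264 d.
D_c = (0.353/1.15) × 32.49 × e^(−0.353×1.264) = 0.3070 × 32.49 × 0.6400 = 6.383 mg/L.
Minimum DO = 10.9 − 6.383 = 4.517 mg/L.

t_c ≈ 1.26 d; minimum DO ≈ 4.52 mg/L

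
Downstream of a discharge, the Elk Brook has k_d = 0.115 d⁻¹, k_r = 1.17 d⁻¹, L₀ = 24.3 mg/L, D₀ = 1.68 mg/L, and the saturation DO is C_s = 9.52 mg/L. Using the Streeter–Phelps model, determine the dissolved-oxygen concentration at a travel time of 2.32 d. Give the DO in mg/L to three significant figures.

k_d L₀/(k_r−k_d) = 0.115×24.3/(1.17−0.115) = 2.795/1.055 = 2.649 mg/L.
e^(−k_d t) = e^(−0.115×2.320) = 0.7658; e^(−k_r t) = e^(−1.17×2.320) = 0.06624.
D = 2.649 × (0.7658 − 0.06624) + 1.68 × 0.06624 = 1.853 + 0.1113 = 1.964 mg/L.
DO = C_s − D = 9.52 − 1.964 = 7.556 mg/L.

DO ≈ 7.56 mg/L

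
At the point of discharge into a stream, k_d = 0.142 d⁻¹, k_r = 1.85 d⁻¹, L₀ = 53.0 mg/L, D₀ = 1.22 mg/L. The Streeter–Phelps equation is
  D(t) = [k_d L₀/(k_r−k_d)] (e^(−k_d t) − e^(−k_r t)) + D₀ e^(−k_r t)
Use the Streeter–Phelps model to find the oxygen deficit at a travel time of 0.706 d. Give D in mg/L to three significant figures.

k_d L₀/(k_r−k_d) = 0.142×53.0/(1.85−0.142) = 7.526/1.708 = 4.406 mg/L.
e^(−k_d t) = e^(−0.142×0.7060) = 0.9046; e^(−k_r t) = e^(−1.85×0.7060) = 0.2709.
D = 4.406 × (0.9046 − 0.2709) + 1.22 × 0.2709 = 2.792 + 0.3305 = 3.123 mg/L.

D ≈ 3.12 mg/L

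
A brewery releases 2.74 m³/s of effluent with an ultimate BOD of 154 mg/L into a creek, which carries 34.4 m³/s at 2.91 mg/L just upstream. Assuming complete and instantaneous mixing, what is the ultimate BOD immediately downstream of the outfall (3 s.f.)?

Flow-weighted mixing: C = (Q_r C_r + Q_w C_w)/(Q_r + Q_w)
= (34.4×2.91 + 2.74×154)/(34.4 + 2.74) = 522.1/37.14 = 14.06 mg/L.

14.1 mg/L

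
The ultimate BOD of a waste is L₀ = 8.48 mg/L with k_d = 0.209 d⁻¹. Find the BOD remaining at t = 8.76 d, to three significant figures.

L ≈ 1.36 mg/L

L_t = L₀ e^(−k_d t) = 8.48 × e^(−0.209×8.76) = 8.48 × 0.1603 = 1.359 mg/L.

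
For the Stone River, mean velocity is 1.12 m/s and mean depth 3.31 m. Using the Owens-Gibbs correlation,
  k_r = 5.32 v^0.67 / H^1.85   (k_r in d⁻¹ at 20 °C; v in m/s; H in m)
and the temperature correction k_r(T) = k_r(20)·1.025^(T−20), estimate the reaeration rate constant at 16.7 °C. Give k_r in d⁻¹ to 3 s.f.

k_r(20) = 5.32 × 1.12^0.67 / 3.31^1.85 = 5.32 × 1.079 / 9.155 = 0.6269 d⁻¹.
k_r(16.7) = 0.6269 × 1.025^(16.7−20) = 0.6269 × 0.9217 = 0.5779 d⁻¹.

k_r ≈ 0.578 d⁻¹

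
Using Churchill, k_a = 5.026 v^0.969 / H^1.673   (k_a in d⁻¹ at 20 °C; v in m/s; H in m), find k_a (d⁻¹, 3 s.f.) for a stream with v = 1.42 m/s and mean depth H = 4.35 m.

k_a ≈ 0.603 d⁻¹

k_a = 5.026 × 1.42^0.969 / 4.35^1.673 = 5.026 × 1.405 / 11.70 = 0.6034 d⁻¹.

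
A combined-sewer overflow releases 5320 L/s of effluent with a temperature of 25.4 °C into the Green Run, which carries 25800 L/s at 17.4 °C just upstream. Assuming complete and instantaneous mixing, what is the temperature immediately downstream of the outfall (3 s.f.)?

Flow-weighted mixing: C = (Q_r C_r + Q_w C_w)/(Q_r + Q_w)
= (25800×17.4 + 5320×25.4)/(25800 + 5320) = 584000/31120 = 18.77 °C.

18.8 °C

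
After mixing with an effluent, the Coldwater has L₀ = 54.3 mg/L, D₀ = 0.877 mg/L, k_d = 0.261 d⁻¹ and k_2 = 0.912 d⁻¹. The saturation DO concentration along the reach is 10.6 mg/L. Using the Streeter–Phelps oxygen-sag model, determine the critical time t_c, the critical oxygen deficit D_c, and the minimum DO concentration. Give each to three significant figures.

t_c ≈ 1.86 d; D_c ≈ 9.57 mg/L; min DO ≈ 1.03 mg/L

t_c = [1/(k_2−k_d)] ln[(k_2/k_d)(1 − D₀(k_2−k_d)/(k_d L₀))]
= [1/(0.912−0.261)] ln[(0.912/0.261)(1 − 0.877×0.6510/(0.261×54.3))]
= (1/0.6510) ln[3.494 × 0.9597] = 1.536 × ln(3.353) = 1.536 × 1.210 = 1.859 d.
D_c = (k_d/k_2) L₀ e^(−k_d t_c) = (0.261/0.912) × 54.3 × e^(−0.261×1.859) = 0.2862 × 54.3 × 0.6156 = 9.567 mg/L.
Minimum DO = C_s − D_c = 10.6 − 9.567 = 1.033 mg/L.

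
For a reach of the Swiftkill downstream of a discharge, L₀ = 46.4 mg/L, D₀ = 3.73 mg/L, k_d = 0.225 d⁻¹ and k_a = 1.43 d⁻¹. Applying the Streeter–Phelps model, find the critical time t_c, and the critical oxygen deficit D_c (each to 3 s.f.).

t_c ≈ 1.07 d; D_c ≈ 5.74 mg/L

At the critical point dD/dt = 0, so k_d L₀ e^(−k_d t) = k_a D. Substituting D(t) from the Streeter–Phelps equation and solving for t gives
t_c = ln[(k_a/k_d)(1 − D₀(k_a−k_d)/(k_d L₀))] / (k_a−k_d).
Here k_a−k_d = 1.205 d⁻¹ and 1 − D₀(k_a−k_d)/(k_d L₀) = 1 − 3.73×1.205/(0.225×46.4) = 0.5695, so
t_c = ln(6.356 × 0.5695) / 1.205 = 1.286 / 1.205 = 1.067 d.
L(t_c) = L₀ e^(−k_d t_c) = 46.4 × 0.7865 = 36.49 mg/L, and at the critical point k_a D_c = k_d L, so D_c = (0.225/1.43) × 36.49 = 5.742 mg/L.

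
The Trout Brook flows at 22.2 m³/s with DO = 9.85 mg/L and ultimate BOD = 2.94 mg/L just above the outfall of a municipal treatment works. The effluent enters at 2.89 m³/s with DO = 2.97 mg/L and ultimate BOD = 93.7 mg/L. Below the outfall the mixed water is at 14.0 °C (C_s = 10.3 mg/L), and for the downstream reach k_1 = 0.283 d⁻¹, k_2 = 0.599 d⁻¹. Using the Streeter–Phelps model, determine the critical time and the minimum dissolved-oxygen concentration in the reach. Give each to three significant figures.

t_c ≈ 2.03 d; minimum DO ≈ 6.73 mg/L

Mixed DO = (22.2×9.85 + 2.89×2.97)/(22.2+2.89) = 227.3/25.09 = 9.058 mg/L.
Mixed L₀ = (22.2×2.94 + 2.89×93.7)/(25.09) = 336.1/25.09 = 13.39 mg/L.
Initial deficit D₀ = C_s − DO₀ = 10.3 − 9.058 = 1.242 mg/L.
t_c = (1/0.3160) ln[(0.599/0.283)(1 − 1.242×0.3160/(0.283×13.39))] = 3.165 × ln(1.897) = 2.027 d.
D_c = (0.283/0.599) × 13.39 × e^(−0.283×2.027) = 0.4725 × 13.39 × 0.5635 = 3.566 mg/L.
Minimum DO = 10.3 − 3.566 = 6.734 mg/L.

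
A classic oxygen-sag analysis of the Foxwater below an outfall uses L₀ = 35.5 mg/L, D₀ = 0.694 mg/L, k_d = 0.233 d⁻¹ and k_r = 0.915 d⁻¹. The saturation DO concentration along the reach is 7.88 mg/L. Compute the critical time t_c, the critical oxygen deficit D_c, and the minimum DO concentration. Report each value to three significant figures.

With k_r/k_d = 3.927 and 1 − D₀(k_r−k_d)/(k_d L₀) = 0.9428,
t_c = ln(3.927 × 0.9428) / (0.915 − 0.233) = ln(3.702) / 0.6820 = 1.309/0.6820 = 1.919 d.
L(t_c) = L₀ e^(−k_d t_c) = 35.5 × 0.6394 = 22.70 mg/L, and at the critical point k_r D_c = k_d L, so D_c = (0.233/0.915) × 22.70 = 5.780 mg/L.
Minimum DO = C_s − D_c = 7.88 − 5.780 = 2.100 mg/L.

t_c ≈ 1.92 d; D_c ≈ 5.78 mg/L; min DO ≈ 2.10 mg/L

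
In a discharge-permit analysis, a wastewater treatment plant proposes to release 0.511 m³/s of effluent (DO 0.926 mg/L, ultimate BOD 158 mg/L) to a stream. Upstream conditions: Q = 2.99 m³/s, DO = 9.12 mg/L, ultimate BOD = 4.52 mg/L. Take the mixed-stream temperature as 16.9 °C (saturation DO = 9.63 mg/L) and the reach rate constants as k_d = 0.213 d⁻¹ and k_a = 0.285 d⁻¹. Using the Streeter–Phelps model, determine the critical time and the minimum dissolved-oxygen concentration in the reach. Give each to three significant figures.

t_c ≈ 3.74 d; minimum DO ≈ 0.566 mg/L

Mixed DO = (2.99×9.12 + 0.511×0.926)/(2.99+0.511) = 27.74/3.501 = 7.924 mg/L.
Mixed L₀ = (2.99×4.52 + 0.511×158)/(3.501) = 94.25/3.501 = 26.92 mg/L.
Initial deficit D₀ = C_s − DO₀ = 9.63 − 7.924 = 1.706 mg/L.
t_c = (1/0.07200) ln[(0.285/0.213)(1 − 1.706×0.07200/(0.213×26.92))] = 13.89 × ln(1.309) = 3.744 d.
D_c = (0.213/0.285) × 26.92 × e^(−0.213×3.744) = 0.7474 × 26.92 × 0.4505 = 9.064 mg/L.
Minimum DO = 9.63 − 9.064 = 0.5658 mg/L.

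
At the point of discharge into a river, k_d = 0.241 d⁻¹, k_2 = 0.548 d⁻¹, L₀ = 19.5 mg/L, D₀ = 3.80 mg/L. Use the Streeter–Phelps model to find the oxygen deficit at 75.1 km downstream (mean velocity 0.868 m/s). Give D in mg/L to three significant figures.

D ≈ 5.38 mg/L

Travel time t = x/v = 75.1 km / (0.868 m/s) = 75100 m / 0.868 m/s = 86520 s = 1.001 d.
k_d L₀/(k_2−k_d) = 0.241×19.5/(0.548−0.241) = 4.699/0.3070 = 15.31 mg/L.
e^(−k_d t) = e^(−0.241×1.001) = 0.7856; e^(−k_2 t) = e^(−0.548×1.001) = 0.5777.
D = 15.31 × (0.7856 − 0.5777) + 3.80 × 0.5777 = 3.183 + 2.195 = 5.378 mg/L.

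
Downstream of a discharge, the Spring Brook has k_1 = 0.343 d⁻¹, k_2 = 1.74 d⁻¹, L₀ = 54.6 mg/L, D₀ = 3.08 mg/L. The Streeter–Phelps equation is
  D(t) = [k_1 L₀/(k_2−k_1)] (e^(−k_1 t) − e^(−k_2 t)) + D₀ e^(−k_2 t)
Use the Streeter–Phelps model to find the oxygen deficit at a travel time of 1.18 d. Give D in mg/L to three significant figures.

k_1 L₀/(k_2−k_1) = 0.343×54.6/(1.74−0.343) = 18.73/1.397 = 13.41 mg/L.
e^(−k_1 t) = e^(−0.343×1.180) = 0.6672; e^(−k_2 t) = e^(−1.74×1.180) = 0.1283.
D = 13.41 × (0.6672 − 0.1283) + 3.08 × 0.1283 = 7.223 + 0.3952 = 7.619 mg/L.

D ≈ 7.62 mg/L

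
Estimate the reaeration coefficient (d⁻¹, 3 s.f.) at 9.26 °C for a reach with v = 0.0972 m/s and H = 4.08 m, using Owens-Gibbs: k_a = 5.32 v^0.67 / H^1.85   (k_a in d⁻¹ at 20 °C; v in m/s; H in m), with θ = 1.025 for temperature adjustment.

k_a ≈ 0.0635 d⁻¹

k_a(20) = 5.32 × 0.0972^0.67 / 4.08^1.85 = 5.32 × 0.2098 / 13.48 = 0.08278 d⁻¹.
k_a(9.26) = 0.08278 × 1.025^(9.26−20) = 0.08278 × 0.7671 = 0.06350 d⁻¹.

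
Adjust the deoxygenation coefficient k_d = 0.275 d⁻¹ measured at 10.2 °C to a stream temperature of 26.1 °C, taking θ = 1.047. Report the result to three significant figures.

k_d(T₂) = k_d(T₁) · θ^(T₂−T₁) = 0.275 × 1.047^(26.1−10.2)
= 0.275 × 1.047^15.9 = 0.275 × 2.076 = 0.5708 d⁻¹.

k_d ≈ 0.571 d⁻¹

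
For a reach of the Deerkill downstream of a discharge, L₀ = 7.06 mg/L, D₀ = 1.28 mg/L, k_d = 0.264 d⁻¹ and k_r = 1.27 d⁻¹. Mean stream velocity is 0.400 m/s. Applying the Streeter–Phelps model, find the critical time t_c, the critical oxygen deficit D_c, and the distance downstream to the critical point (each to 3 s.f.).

t_c ≈ 0.394 d; D_c ≈ 1.32 mg/L; x_c ≈ 13.6 km

t_c = [1/(k_r−k_d)] ln[(k_r/k_d)(1 − D₀(k_r−k_d)/(k_d L₀))]
= [1/(1.27−0.264)] ln[(1.27/0.264)(1 − 1.28×1.006/(0.264×7.06))]
= (1/1.006) ln[4.811 × 0.3091] = 0.9940 × ln(1.487) = 0.9940 × 0.3968 = 0.3944 d.
D_c = (k_d/k_r) L₀ e^(−k_d t_c) = (0.264/1.27) × 7.06 × e^(−0.264×0.3944) = 0.2079 × 7.06 × 0.9011 = 1.322 mg/L.
x_c = v t_c = 0.400 m/s × 0.3944 d × 86400 s/d = 13630 m ≈ 13.6 km.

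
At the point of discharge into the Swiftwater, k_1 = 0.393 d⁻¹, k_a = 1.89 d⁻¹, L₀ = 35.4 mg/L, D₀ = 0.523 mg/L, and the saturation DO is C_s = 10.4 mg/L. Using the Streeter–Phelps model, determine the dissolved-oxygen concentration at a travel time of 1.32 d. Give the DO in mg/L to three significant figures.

DO ≈ 5.59 mg/L

k_1 L₀/(k_a−k_1) = 0.393×35.4/(1.89−0.393) = 13.91/1.497 = 9.293 mg/L.
e^(−k_1 t) = e^(−0.393×1.320) = 0.5953; e^(−k_a t) = e^(−1.89×1.320) = 0.08251.
D = 9.293 × (0.5953 − 0.08251) + 0.523 × 0.08251 = 4.765 + 0.04315 = 4.808 mg/L.
DO = C_s − D = 10.4 − 4.808 = 5.592 mg/L.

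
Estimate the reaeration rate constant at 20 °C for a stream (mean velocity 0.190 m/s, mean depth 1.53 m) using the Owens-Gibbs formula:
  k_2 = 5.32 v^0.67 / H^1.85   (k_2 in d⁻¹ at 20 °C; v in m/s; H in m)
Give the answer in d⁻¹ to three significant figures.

k_2 ≈ 0.796 d⁻¹

k_2 = 5.32 × 0.190^0.67 / 1.53^1.85 = 5.32 × 0.3287 / 2.196 = 0.7962 d⁻¹.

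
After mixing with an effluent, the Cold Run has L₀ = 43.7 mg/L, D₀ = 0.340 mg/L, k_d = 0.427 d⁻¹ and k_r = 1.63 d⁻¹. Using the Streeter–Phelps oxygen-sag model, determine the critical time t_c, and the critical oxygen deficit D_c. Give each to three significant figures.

At the critical point dD/dt = 0, so k_d L₀ e^(−k_d t) = k_r D. Substituting D(t) from the Streeter–Phelps equation and solving for t gives
t_c = ln[(k_r/k_d)(1 − D₀(k_r−k_d)/(k_d L₀))] / (k_r−k_d).
Here k_r−k_d = 1.203 d⁻¹ and 1 − D₀(k_r−k_d)/(k_d L₀) = 1 − 0.340×1.203/(0.427×43.7) = 0.9781, so
t_c = ln(3.817 × 0.9781) / 1.203 = 1.317 / 1.203 = 1.095 d.
L(t_c) = L₀ e^(−k_d t_c) = 43.7 × 0.6265 = 27.38 mg/L, and at the critical point k_r D_c = k_d L, so D_c = (0.427/1.63) × 27.38 = 7.172 mg/L.

t_c ≈ 1.10 d; D_c ≈ 7.17 mg/L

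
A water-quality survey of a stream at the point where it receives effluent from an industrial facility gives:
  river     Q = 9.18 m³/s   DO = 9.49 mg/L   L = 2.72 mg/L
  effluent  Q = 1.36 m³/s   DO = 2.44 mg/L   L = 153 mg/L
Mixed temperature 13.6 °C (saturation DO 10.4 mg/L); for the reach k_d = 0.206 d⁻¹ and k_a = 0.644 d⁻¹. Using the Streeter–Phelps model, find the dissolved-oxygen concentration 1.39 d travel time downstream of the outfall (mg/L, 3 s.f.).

DO ≈ 6.10 mg/L

Mixed DO = (9.18×9.49 + 1.36×2.44)/(9.18+1.36) = 90.44/10.54 = 8.580 mg/L.
Mixed L₀ = (9.18×2.72 + 1.36×153)/(10.54) = 233.0/10.54 = 22.11 mg/L.
Initial deficit D₀ = C_s − DO₀ = 10.4 − 8.580 = 1.820 mg/L.
D(1.39) = [0.206×22.11/(0.644−0.206)](e^(−0.206×1.39) − e^(−0.644×1.39)) + 1.820 e^(−0.644×1.39)
= 10.40 × (0.7510 − 0.4085) + 1.820 × 0.4085 = 4.305 mg/L.
DO = 10.4 − 4.305 = 6.095 mg/L.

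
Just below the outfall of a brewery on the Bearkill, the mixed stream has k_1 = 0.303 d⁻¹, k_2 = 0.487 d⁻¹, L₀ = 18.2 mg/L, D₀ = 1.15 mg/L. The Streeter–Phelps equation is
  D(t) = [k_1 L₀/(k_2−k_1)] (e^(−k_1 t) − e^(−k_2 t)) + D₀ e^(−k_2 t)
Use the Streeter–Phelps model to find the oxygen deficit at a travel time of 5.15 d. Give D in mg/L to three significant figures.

k_1 L₀/(k_2−k_1) = 0.303×18.2/(0.487−0.303) = 5.515/0.1840 = 29.97 mg/L.
e^(−k_1 t) = e^(−0.303×5.150) = 0.2100; e^(−k_2 t) = e^(−0.487×5.150) = 0.08143.
D = 29.97 × (0.2100 − 0.08143) + 1.15 × 0.08143 = 3.855 + 0.09364 = 3.948 mg/L.

D ≈ 3.95 mg/L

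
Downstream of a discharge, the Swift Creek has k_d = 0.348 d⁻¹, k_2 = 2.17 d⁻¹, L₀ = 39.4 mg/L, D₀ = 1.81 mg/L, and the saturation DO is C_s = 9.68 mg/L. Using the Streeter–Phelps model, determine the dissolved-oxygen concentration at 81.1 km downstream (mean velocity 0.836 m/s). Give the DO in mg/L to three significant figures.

DO ≈ 5.09 mg/L

Travel time t = x/v = 81.1 km / (0.836 m/s) = 81100 m / 0.836 m/s = 97010 s = 1.123 d.
k_d L₀/(k_2−k_d) = 0.348×39.4/(2.17−0.348) = 13.71/1.822 = 7.525 mg/L.
e^(−k_d t) = e^(−0.348×1.123) = 0.6766; e^(−k_2 t) = e^(−2.17×1.123) = 0.08747.
D = 7.525 × (0.6766 − 0.08747) + 1.81 × 0.08747 = 4.433 + 0.1583 = 4.591 mg/L.
DO = C_s − D = 9.68 − 4.591 = 5.089 mg/L.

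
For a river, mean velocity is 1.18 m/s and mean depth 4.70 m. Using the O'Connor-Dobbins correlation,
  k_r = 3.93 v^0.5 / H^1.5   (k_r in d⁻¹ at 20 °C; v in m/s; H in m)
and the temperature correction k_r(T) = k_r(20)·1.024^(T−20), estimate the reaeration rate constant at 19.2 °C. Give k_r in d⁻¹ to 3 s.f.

k_r ≈ 0.411 d⁻¹

k_r(20) = 3.93 × 1.18^0.5 / 4.70^1.5 = 3.93 × 1.086 / 10.19 = 0.4190 d⁻¹.
k_r(19.2) = 0.4190 × 1.024^(19.2−20) = 0.4190 × 0.9812 = 0.4111 d⁻¹.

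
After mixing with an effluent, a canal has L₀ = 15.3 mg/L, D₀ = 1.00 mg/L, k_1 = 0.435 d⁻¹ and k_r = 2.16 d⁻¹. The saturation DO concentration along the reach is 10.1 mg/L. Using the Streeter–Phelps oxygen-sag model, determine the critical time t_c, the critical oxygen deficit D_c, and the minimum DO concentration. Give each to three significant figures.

At the critical point dD/dt = 0, so k_1 L₀ e^(−k_1 t) = k_r D. Substituting D(t) from the Streeter–Phelps equation and solving for t gives
t_c = ln[(k_r/k_1)(1 − D₀(k_r−k_1)/(k_1 L₀))] / (k_r−k_1).
Here k_r−k_1 = 1.725 d⁻¹ and 1 − D₀(k_r−k_1)/(k_1 L₀) = 1 − 1.00×1.725/(0.435×15.3) = 0.7408, so
t_c = ln(4.966 × 0.7408) / 1.725 = 1.303 / 1.725 = 0.7551 d.
L(t_c) = L₀ e^(−k_1 t_c) = 15.3 × 0.7200 = 11.02 mg/L, and at the critical point k_r D_c = k_1 L, so D_c = (0.435/2.16) × 11.02 = 2.219 mg/L.
Minimum DO = C_s − D_c = 10.1 − 2.219 = 7.881 mg/L.

t_c ≈ 0.755 d; D_c ≈ 2.22 mg/L; min DO ≈ 7.88 mg/L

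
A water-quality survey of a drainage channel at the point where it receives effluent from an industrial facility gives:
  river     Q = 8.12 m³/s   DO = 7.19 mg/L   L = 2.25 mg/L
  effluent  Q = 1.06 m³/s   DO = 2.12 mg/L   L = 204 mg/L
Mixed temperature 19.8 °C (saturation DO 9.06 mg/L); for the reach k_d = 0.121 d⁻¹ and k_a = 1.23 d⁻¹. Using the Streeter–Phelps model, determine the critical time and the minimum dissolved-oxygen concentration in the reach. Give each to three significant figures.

t_c ≈ 0.172 d; minimum DO ≈ 6.60 mg/L

Mixed DO = (8.12×7.19 + 1.06×2.12)/(8.12+1.06) = 60.63/9.180 = 6.605 mg/L.
Mixed L₀ = (8.12×2.25 + 1.06×204)/(9.180) = 234.5/9.180 = 25.55 mg/L.
Initial deficit D₀ = C_s − DO₀ = 9.06 − 6.605 = 2.455 mg/L.
t_c = (1/1.109) ln[(1.23/0.121)(1 − 2.455×1.109/(0.121×25.55))] = 0.9017 × ln(1.210) = 0.1720 d.
D_c = (0.121/1.23) × 25.55 × e^(−0.121×0.1720) = 0.09837 × 25.55 × 0.9794 = 2.461 mg/L.
Minimum DO = 9.06 − 2.461 = 6.599 mg/L.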